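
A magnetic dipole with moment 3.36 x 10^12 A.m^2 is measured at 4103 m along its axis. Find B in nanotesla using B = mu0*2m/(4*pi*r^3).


m = 3.36 x 10^12 = 3360000000000 A.m^2
2m = 6720000000000 A.m^2
r^3 = 4103^3 = 69072400727
B = (4pi*10^-7) * 6720000000000 / (4*pi * 69072400727) * 1e9
= 8444601.052849 / 867989386759.01 * 1e9
= 9728.922 nT

9728.922


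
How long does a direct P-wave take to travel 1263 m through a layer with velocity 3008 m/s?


t = x / V
= 1263 / 3008
= 0.4199 s

0.4199


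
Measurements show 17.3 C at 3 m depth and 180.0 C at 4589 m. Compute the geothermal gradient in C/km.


dT = 180.0 - 17.3 = 162.7 C
dz = 4589 - 3 = 4586 m
gradient = dT/dz * 1000 = 162.7/4586 * 1000 = 35.4775 C/km

35.4775


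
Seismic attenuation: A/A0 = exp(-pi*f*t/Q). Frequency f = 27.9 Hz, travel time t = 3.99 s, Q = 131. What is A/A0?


pi*f*t/Q = pi*27.9*3.99/131 = 2.669658
A/A0 = exp(-2.669658) = 0.069276

0.069276


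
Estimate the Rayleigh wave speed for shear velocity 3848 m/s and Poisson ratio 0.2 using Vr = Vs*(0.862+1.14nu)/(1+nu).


Numerator factor = 0.862 + 1.14*0.2 = 1.09
Denominator = 1 + 0.2 = 1.2
Vr = 3848 * 1.09 / 1.2 = 3495.27 m/s

3495.27


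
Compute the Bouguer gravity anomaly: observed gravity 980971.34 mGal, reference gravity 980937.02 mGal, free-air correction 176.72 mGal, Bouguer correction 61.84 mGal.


BA = g_obs - g_ref + FAC - BC
= 980971.34 - 980937.02 + 176.72 - 61.84
= 149.2 mGal

149.2


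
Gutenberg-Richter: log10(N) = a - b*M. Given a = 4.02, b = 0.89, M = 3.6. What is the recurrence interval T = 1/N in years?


log10(N) = 4.02 - 0.89*3.6 = 0.816
N = 10^0.816 = 6.546362
T = 1/N = 1/6.546362 = 0.1528 years

0.1528


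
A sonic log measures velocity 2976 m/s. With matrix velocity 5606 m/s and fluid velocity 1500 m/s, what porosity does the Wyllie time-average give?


1/V - 1/Vm = 1/2976 - 1/5606 = 0.00015764
1/Vf - 1/Vm = 1/1500 - 1/5606 = 0.00048829
phi = 0.00015764 / 0.00048829 = 0.3228

0.3228


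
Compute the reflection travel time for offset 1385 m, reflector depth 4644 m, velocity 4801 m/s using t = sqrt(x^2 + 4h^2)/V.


x^2 + 4h^2 = 1385^2 + 4*4644^2 = 1918225 + 86266944 = 88185169
sqrt(88185169) = 9390.6959
t = 9390.6959 / 4801 = 1.956 s

1.956


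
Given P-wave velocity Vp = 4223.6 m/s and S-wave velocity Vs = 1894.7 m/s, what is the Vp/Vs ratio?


Vp/Vs = 4223.6 / 1894.7
= 2.2292

2.2292


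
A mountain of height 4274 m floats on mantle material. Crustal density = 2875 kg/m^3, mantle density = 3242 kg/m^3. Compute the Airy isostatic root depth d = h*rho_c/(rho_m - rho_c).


rho_m - rho_c = 3242 - 2875 = 367
d = 4274 * 2875 / 367
= 12287750 / 367
= 33481.61 m

33481.61


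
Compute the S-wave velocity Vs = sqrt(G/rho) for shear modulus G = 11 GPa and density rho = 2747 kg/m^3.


Convert G to Pa: G = 11e9 Pa
Compute G/rho = 11e9 / 2747 = 4004368.4019
Vs = sqrt(4004368.4019) = 2001.09 m/s

2001.09


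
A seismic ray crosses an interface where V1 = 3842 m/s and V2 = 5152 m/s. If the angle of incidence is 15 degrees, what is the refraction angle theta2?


sin(theta1) = sin(15 deg) = 0.258819
sin(theta2) = V2/V1 * sin(theta1) = 5152/3842 * 0.258819 = 0.347068
theta2 = arcsin(0.347068) = 20.3081 degrees

20.3081


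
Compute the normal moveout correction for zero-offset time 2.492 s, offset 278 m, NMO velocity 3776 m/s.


x/Vnmo = 278/3776 = 0.073623
(x/Vnmo)^2 = 0.00542
t0^2 = 6.210064
sqrt(6.210064 + 0.00542) = 2.493087
dt = 2.493087 - 2.492 = 0.001087

0.001087


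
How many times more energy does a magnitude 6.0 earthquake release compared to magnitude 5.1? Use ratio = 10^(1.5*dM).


M2 - M1 = 6.0 - 5.1 = 0.9
1.5 * 0.9 = 1.35
ratio = 10^1.35 = 22.39

22.39


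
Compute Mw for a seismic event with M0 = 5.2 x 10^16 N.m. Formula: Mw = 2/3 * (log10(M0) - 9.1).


log10(M0) = log10(5.2 x 10^16) = 16.716
Mw = 2/3 * (16.716 - 9.1)
= 2/3 * 7.616
= 5.08

5.08


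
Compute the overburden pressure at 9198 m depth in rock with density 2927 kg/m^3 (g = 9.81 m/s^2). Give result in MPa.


P = rho * g * z / 1e6
= 2927 * 9.81 * 9198 / 1e6
= 264110176.26 / 1e6
= 264.1102 MPa

264.1102


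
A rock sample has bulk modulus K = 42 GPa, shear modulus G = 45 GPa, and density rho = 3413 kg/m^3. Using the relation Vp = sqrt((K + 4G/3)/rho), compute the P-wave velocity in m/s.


First compute the effective modulus:
K + 4G/3 = 42e9 + 4*45e9/3 = 102000000000.0 Pa
Then divide by density:
102000000000.0 / 3413 = 29885731.0284 Pa/(kg/m^3)
Take the square root:
Vp = sqrt(29885731.0284) = 5466.78 m/s

5466.78


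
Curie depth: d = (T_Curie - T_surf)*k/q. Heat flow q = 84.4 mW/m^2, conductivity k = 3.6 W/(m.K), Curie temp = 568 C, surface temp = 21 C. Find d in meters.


T_Curie - T_surf = 568 - 21 = 547 C
Convert q to W/m^2: 84.4 mW/m^2 = 0.0844 W/m^2
d = 547 * 3.6 / 0.0844 = 23331.75 m

23331.75


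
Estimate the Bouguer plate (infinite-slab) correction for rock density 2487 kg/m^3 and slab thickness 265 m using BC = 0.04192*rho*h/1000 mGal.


BC = 0.04192 * rho * h / 1000
= 0.04192 * 2487 * 265 / 1000
= 27.6276 mGal

27.6276


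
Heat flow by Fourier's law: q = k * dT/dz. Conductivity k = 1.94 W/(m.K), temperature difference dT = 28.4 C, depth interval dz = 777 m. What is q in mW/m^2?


q = k * dT / dz * 1000
= 1.94 * 28.4 / 777 * 1000
= 0.070909 * 1000
= 70.9086 mW/m^2

70.9086


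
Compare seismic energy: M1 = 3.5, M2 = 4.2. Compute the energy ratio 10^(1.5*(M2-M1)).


M2 - M1 = 4.2 - 3.5 = 0.7
1.5 * 0.7 = 1.05
ratio = 10^1.05 = 11.22

11.22


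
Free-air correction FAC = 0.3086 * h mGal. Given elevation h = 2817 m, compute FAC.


FAC = 0.3086 * h
= 0.3086 * 2817
= 869.3262 mGal

869.3262


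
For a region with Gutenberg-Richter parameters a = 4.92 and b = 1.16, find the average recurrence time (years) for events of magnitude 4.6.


log10(N) = 4.92 - 1.16*4.6 = -0.416
N = 10^-0.416 = 0.383707
T = 1/N = 1/0.383707 = 2.6062 years

2.6062


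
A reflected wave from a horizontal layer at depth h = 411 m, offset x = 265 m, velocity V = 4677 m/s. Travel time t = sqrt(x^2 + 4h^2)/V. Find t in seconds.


x^2 + 4h^2 = 265^2 + 4*411^2 = 70225 + 675684 = 745909
sqrt(745909) = 863.6602
t = 863.6602 / 4677 = 0.1847 s

0.1847


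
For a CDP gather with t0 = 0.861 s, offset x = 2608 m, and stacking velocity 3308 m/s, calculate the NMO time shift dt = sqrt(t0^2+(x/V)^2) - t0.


x/Vnmo = 2608/3308 = 0.788392
(x/Vnmo)^2 = 0.621562
t0^2 = 0.741321
sqrt(0.741321 + 0.621562) = 1.167426
dt = 1.167426 - 0.861 = 0.306426

0.306426


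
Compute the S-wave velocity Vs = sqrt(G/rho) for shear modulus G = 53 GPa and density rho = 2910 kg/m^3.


Convert G to Pa: G = 53e9 Pa
Compute G/rho = 53e9 / 2910 = 18213058.4192
Vs = sqrt(18213058.4192) = 4267.68 m/s

4267.68


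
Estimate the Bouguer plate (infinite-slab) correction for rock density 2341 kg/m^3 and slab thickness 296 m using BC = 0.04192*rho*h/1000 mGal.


BC = 0.04192 * rho * h / 1000
= 0.04192 * 2341 * 296 / 1000
= 29.0479 mGal

29.0479


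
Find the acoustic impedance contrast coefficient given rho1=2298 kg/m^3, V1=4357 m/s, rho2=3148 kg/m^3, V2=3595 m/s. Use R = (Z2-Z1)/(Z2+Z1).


Z1 = 2298 * 4357 = 10012386
Z2 = 3148 * 3595 = 11317060
R = (11317060 - 10012386) / (11317060 + 10012386) = 1304674 / 21329446 = 0.0612

0.0612


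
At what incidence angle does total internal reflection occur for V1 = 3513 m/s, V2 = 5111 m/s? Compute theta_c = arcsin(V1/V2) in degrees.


V1/V2 = 3513/5111 = 0.687341
theta_c = arcsin(0.687341) = 43.42 degrees

43.42


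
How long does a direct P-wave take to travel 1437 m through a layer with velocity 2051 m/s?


t = x / V
= 1437 / 2051
= 0.7006 s

0.7006


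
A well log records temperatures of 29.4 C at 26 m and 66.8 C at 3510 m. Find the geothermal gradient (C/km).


dT = 66.8 - 29.4 = 37.4 C
dz = 3510 - 26 = 3484 m
gradient = dT/dz * 1000 = 37.4/3484 * 1000 = 10.7348 C/km

10.7348


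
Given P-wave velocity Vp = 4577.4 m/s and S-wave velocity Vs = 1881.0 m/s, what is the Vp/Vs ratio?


Vp/Vs = 4577.4 / 1881.0
= 2.4335

2.4335


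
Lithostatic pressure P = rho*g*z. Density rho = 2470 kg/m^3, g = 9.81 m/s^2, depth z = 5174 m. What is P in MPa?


P = rho * g * z / 1e6
= 2470 * 9.81 * 5174 / 1e6
= 125369641.8 / 1e6
= 125.3696 MPa

125.3696


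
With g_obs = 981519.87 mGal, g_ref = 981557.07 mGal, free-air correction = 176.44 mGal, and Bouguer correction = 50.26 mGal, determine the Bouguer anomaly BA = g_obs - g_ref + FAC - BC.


BA = g_obs - g_ref + FAC - BC
= 981519.87 - 981557.07 + 176.44 - 50.26
= 88.98 mGal

88.98


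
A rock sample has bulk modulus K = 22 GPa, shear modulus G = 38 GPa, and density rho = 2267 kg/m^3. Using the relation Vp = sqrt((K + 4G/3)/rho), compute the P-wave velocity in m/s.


First compute the effective modulus:
K + 4G/3 = 22e9 + 4*38e9/3 = 72666666666.67 Pa
Then divide by density:
72666666666.67 / 2267 = 32054109.6898 Pa/(kg/m^3)
Take the square root:
Vp = sqrt(32054109.6898) = 5661.63 m/s

5661.63


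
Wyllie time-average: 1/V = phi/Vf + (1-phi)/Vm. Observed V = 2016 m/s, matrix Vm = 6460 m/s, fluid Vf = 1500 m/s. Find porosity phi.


1/V - 1/Vm = 1/2016 - 1/6460 = 0.00034123
1/Vf - 1/Vm = 1/1500 - 1/6460 = 0.00051187
phi = 0.00034123 / 0.00051187 = 0.6666

0.6666


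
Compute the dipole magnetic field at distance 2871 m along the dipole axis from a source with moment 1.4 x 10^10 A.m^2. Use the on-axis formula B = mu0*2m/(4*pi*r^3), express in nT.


m = 1.4 x 10^10 = 14000000000 A.m^2
2m = 28000000000 A.m^2
r^3 = 2871^3 = 23664622311
B = (4pi*10^-7) * 28000000000 / (4*pi * 23664622311) * 1e9
= 35185.83772 / 297378414408.86 * 1e9
= 118.3201 nT

118.3201


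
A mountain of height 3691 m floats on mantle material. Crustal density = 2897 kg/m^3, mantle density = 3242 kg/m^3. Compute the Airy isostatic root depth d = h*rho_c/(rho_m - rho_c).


rho_m - rho_c = 3242 - 2897 = 345
d = 3691 * 2897 / 345
= 10692827 / 345
= 30993.7 m

30993.7


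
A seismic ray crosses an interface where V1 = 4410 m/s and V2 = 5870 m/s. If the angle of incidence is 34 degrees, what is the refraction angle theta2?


sin(theta1) = sin(34 deg) = 0.559193
sin(theta2) = V2/V1 * sin(theta1) = 5870/4410 * 0.559193 = 0.744323
theta2 = arcsin(0.744323) = 48.1009 degrees

48.1009


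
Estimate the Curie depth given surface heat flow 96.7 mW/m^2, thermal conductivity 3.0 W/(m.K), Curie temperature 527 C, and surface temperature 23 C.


T_Curie - T_surf = 527 - 23 = 504 C
Convert q to W/m^2: 96.7 mW/m^2 = 0.0967 W/m^2
d = 504 * 3.0 / 0.0967 = 15635.99 m

15635.99


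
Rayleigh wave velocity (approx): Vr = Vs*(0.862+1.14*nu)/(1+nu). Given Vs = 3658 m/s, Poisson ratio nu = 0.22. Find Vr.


Numerator factor = 0.862 + 1.14*0.22 = 1.1128
Denominator = 1 + 0.22 = 1.22
Vr = 3658 * 1.1128 / 1.22 = 3336.58 m/s

3336.58


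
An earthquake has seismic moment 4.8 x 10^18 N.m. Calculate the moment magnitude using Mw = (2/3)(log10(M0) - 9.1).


log10(M0) = log10(4.8 x 10^18) = 18.6812
Mw = 2/3 * (18.6812 - 9.1)
= 2/3 * 9.5812
= 6.39

6.39


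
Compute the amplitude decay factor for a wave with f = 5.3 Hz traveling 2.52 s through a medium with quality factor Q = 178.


pi*f*t/Q = pi*5.3*2.52/178 = 0.235725
A/A0 = exp(-0.235725) = 0.789998

0.789998


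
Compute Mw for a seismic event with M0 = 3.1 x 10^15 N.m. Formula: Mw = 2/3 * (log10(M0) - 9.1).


log10(M0) = log10(3.1 x 10^15) = 15.4914
Mw = 2/3 * (15.4914 - 9.1)
= 2/3 * 6.3914
= 4.26

4.26


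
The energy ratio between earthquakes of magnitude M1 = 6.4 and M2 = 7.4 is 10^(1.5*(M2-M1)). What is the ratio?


M2 - M1 = 7.4 - 6.4 = 1.0
1.5 * 1.0 = 1.5
ratio = 10^1.5 = 31.62

31.62


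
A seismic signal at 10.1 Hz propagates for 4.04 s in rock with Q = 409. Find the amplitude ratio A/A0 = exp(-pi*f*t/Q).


pi*f*t/Q = pi*10.1*4.04/409 = 0.313422
A/A0 = exp(-0.313422) = 0.730941

0.730941


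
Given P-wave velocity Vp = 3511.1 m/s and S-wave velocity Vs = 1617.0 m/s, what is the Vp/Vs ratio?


Vp/Vs = 3511.1 / 1617.0
= 2.1714

2.1714


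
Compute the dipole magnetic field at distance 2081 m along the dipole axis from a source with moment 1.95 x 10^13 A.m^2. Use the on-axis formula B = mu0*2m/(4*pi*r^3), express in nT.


m = 1.95 x 10^13 = 19500000000000 A.m^2
2m = 39000000000000 A.m^2
r^3 = 2081^3 = 9011897441
B = (4pi*10^-7) * 39000000000000 / (4*pi * 9011897441) * 1e9
= 49008845.396001 / 113246843182.2 * 1e9
= 432761.2498 nT

432761.2498


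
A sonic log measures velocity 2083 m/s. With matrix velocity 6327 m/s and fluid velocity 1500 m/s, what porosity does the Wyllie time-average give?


1/V - 1/Vm = 1/2083 - 1/6327 = 0.00032202
1/Vf - 1/Vm = 1/1500 - 1/6327 = 0.00050861
phi = 0.00032202 / 0.00050861 = 0.6331

0.6331


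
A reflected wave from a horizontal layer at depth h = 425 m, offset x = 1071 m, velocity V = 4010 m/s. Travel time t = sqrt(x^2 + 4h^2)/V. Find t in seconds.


x^2 + 4h^2 = 1071^2 + 4*425^2 = 1147041 + 722500 = 1869541
sqrt(1869541) = 1367.3116
t = 1367.3116 / 4010 = 0.341 s

0.341


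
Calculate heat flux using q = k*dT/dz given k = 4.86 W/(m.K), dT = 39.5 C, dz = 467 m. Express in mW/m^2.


q = k * dT / dz * 1000
= 4.86 * 39.5 / 467 * 1000
= 0.411071 * 1000
= 411.0707 mW/m^2

411.0707


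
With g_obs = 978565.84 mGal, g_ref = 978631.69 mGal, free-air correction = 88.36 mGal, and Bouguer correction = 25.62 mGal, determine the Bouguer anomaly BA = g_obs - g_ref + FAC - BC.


BA = g_obs - g_ref + FAC - BC
= 978565.84 - 978631.69 + 88.36 - 25.62
= -3.11 mGal

-3.11


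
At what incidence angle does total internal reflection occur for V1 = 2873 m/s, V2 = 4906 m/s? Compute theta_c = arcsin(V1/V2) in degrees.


V1/V2 = 2873/4906 = 0.585609
theta_c = arcsin(0.585609) = 35.8461 degrees

35.8461


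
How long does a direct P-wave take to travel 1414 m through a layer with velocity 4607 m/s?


t = x / V
= 1414 / 4607
= 0.3069 s

0.3069


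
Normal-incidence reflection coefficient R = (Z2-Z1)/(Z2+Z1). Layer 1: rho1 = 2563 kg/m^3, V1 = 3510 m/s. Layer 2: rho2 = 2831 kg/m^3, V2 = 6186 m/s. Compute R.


Z1 = 2563 * 3510 = 8996130
Z2 = 2831 * 6186 = 17512566
R = (17512566 - 8996130) / (17512566 + 8996130) = 8516436 / 26508696 = 0.3213

0.3213


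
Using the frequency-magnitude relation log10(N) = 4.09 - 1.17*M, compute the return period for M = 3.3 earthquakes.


log10(N) = 4.09 - 1.17*3.3 = 0.229
N = 10^0.229 = 1.694338
T = 1/N = 1/1.694338 = 0.5902 years

0.5902


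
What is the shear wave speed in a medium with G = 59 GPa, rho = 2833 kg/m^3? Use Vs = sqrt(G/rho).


Convert G to Pa: G = 59e9 Pa
Compute G/rho = 59e9 / 2833 = 20825979.527
Vs = sqrt(20825979.527) = 4563.55 m/s

4563.55


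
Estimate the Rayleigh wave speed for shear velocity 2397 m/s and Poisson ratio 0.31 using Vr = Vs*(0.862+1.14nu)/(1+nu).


Numerator factor = 0.862 + 1.14*0.31 = 1.2154
Denominator = 1 + 0.31 = 1.31
Vr = 2397 * 1.2154 / 1.31 = 2223.9 m/s

2223.9


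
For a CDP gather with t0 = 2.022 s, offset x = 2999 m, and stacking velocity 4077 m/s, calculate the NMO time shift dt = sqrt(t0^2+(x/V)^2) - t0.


x/Vnmo = 2999/4077 = 0.73559
(x/Vnmo)^2 = 0.541092
t0^2 = 4.088484
sqrt(4.088484 + 0.541092) = 2.151645
dt = 2.151645 - 2.022 = 0.129645

0.129645


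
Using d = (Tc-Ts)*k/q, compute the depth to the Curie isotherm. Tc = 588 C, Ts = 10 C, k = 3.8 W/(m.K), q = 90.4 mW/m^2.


T_Curie - T_surf = 588 - 10 = 578 C
Convert q to W/m^2: 90.4 mW/m^2 = 0.0904 W/m^2
d = 578 * 3.8 / 0.0904 = 24296.46 m

24296.46


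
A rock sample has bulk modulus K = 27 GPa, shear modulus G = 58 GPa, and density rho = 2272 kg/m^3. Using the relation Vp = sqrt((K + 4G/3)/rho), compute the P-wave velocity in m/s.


First compute the effective modulus:
K + 4G/3 = 27e9 + 4*58e9/3 = 104333333333.33 Pa
Then divide by density:
104333333333.33 / 2272 = 45921361.5023 Pa/(kg/m^3)
Take the square root:
Vp = sqrt(45921361.5023) = 6776.53 m/s

6776.53


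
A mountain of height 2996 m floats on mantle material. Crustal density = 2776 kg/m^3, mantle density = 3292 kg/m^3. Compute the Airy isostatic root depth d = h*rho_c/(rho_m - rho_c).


rho_m - rho_c = 3292 - 2776 = 516
d = 2996 * 2776 / 516
= 8316896 / 516
= 16118.02 m

16118.02


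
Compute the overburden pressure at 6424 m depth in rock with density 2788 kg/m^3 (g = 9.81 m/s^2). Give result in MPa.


P = rho * g * z / 1e6
= 2788 * 9.81 * 6424 / 1e6
= 175698198.72 / 1e6
= 175.6982 MPa

175.6982


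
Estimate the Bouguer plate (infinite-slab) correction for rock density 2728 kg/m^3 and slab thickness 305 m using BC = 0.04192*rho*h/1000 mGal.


BC = 0.04192 * rho * h / 1000
= 0.04192 * 2728 * 305 / 1000
= 34.8791 mGal

34.8791


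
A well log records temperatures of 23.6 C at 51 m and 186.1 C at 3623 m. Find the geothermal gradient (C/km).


dT = 186.1 - 23.6 = 162.5 C
dz = 3623 - 51 = 3572 m
gradient = dT/dz * 1000 = 162.5/3572 * 1000 = 45.4927 C/km

45.4927


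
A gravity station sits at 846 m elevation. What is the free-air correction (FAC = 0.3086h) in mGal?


FAC = 0.3086 * h
= 0.3086 * 846
= 261.0756 mGal

261.0756


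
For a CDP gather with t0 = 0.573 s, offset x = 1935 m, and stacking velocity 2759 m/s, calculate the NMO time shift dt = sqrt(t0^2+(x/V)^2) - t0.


x/Vnmo = 1935/2759 = 0.701341
(x/Vnmo)^2 = 0.491879
t0^2 = 0.328329
sqrt(0.328329 + 0.491879) = 0.905654
dt = 0.905654 - 0.573 = 0.332654

0.332654


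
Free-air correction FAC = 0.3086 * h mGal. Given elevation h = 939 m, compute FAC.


FAC = 0.3086 * h
= 0.3086 * 939
= 289.7754 mGal

289.7754


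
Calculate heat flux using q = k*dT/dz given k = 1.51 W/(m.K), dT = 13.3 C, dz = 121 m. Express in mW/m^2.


q = k * dT / dz * 1000
= 1.51 * 13.3 / 121 * 1000
= 0.165975 * 1000
= 165.9752 mW/m^2

165.9752


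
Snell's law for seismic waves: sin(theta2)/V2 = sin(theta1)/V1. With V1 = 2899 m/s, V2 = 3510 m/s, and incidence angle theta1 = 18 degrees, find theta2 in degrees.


sin(theta1) = sin(18 deg) = 0.309017
sin(theta2) = V2/V1 * sin(theta1) = 3510/2899 * 0.309017 = 0.374146
theta2 = arcsin(0.374146) = 21.9715 degrees

21.9715


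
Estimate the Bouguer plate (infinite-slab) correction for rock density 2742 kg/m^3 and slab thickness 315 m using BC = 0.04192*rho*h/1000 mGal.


BC = 0.04192 * rho * h / 1000
= 0.04192 * 2742 * 315 / 1000
= 36.2076 mGal

36.2076


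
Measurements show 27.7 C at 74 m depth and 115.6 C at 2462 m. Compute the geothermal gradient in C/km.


dT = 115.6 - 27.7 = 87.9 C
dz = 2462 - 74 = 2388 m
gradient = dT/dz * 1000 = 87.9/2388 * 1000 = 36.809 C/km

36.809


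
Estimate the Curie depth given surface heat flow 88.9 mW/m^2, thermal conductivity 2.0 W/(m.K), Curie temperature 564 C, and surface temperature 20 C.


T_Curie - T_surf = 564 - 20 = 544 C
Convert q to W/m^2: 88.9 mW/m^2 = 0.0889 W/m^2
d = 544 * 2.0 / 0.0889 = 12238.47 m

12238.47


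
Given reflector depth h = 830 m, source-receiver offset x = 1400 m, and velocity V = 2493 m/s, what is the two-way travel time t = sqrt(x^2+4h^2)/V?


x^2 + 4h^2 = 1400^2 + 4*830^2 = 1960000 + 2755600 = 4715600
sqrt(4715600) = 2171.5432
t = 2171.5432 / 2493 = 0.8711 s

0.8711


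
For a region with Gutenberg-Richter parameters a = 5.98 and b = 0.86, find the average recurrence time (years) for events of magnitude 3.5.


log10(N) = 5.98 - 0.86*3.5 = 2.97
N = 10^2.97 = 933.254301
T = 1/N = 1/933.254301 = 0.0011 years

0.0011


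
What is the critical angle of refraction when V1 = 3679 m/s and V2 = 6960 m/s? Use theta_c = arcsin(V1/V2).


V1/V2 = 3679/6960 = 0.528592
theta_c = arcsin(0.528592) = 31.9104 degrees

31.9104


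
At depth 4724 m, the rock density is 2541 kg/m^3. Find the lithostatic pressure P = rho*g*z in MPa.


P = rho * g * z / 1e6
= 2541 * 9.81 * 4724 / 1e6
= 117756140.04 / 1e6
= 117.7561 MPa

117.7561


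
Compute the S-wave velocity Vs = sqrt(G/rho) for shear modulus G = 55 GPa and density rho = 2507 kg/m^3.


Convert G to Pa: G = 55e9 Pa
Compute G/rho = 55e9 / 2507 = 21938571.9984
Vs = sqrt(21938571.9984) = 4683.86 m/s

4683.86


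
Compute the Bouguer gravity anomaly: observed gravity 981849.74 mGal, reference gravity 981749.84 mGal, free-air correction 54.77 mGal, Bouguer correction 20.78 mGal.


BA = g_obs - g_ref + FAC - BC
= 981849.74 - 981749.84 + 54.77 - 20.78
= 133.89 mGal

133.89


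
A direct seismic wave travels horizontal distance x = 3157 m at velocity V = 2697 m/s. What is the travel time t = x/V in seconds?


t = x / V
= 3157 / 2697
= 1.1706 s

1.1706


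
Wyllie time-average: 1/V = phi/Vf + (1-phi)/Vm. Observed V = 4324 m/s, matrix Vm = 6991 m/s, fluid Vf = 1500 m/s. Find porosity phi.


1/V - 1/Vm = 1/4324 - 1/6991 = 8.823e-05
1/Vf - 1/Vm = 1/1500 - 1/6991 = 0.00052363
phi = 8.823e-05 / 0.00052363 = 0.1685

0.1685


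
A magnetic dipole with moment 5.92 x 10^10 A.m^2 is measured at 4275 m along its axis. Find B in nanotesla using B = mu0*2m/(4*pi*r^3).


m = 5.92 x 10^10 = 59200000000 A.m^2
2m = 118400000000 A.m^2
r^3 = 4275^3 = 78128296875
B = (4pi*10^-7) * 118400000000 / (4*pi * 78128296875) * 1e9
= 148785.828074 / 981789133999.93 * 1e9
= 151.5456 nT

151.5456


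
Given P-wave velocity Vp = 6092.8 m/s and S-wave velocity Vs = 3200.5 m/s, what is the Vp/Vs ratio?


Vp/Vs = 6092.8 / 3200.5
= 1.9037

1.9037


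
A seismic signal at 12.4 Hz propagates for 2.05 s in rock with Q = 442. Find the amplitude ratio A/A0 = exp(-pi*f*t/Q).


pi*f*t/Q = pi*12.4*2.05/442 = 0.180677
A/A0 = exp(-0.180677) = 0.834705

0.834705


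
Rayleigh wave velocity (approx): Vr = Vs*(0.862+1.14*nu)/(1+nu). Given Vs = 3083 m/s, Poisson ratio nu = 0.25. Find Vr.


Numerator factor = 0.862 + 1.14*0.25 = 1.147
Denominator = 1 + 0.25 = 1.25
Vr = 3083 * 1.147 / 1.25 = 2828.96 m/s

2828.96


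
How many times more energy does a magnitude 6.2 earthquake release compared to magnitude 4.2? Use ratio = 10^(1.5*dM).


M2 - M1 = 6.2 - 4.2 = 2.0
1.5 * 2.0 = 3.0
ratio = 10^3.0 = 1000.0

1000.0


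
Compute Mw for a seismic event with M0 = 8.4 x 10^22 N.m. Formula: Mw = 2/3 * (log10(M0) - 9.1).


log10(M0) = log10(8.4 x 10^22) = 22.9243
Mw = 2/3 * (22.9243 - 9.1)
= 2/3 * 13.8243
= 9.22

9.22


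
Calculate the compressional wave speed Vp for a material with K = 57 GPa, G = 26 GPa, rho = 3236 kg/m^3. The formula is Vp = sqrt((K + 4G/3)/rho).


First compute the effective modulus:
K + 4G/3 = 57e9 + 4*26e9/3 = 91666666666.67 Pa
Then divide by density:
91666666666.67 / 3236 = 28327152.8636 Pa/(kg/m^3)
Take the square root:
Vp = sqrt(28327152.8636) = 5322.33 m/s

5322.33


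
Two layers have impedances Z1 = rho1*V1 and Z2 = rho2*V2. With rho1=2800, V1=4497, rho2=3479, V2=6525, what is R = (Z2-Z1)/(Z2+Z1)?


Z1 = 2800 * 4497 = 12591600
Z2 = 3479 * 6525 = 22700475
R = (22700475 - 12591600) / (22700475 + 12591600) = 10108875 / 35292075 = 0.2864

0.2864


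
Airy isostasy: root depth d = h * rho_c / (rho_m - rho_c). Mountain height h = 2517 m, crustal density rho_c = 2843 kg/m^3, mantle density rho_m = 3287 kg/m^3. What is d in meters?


rho_m - rho_c = 3287 - 2843 = 444
d = 2517 * 2843 / 444
= 7155831 / 444
= 16116.74 m

16116.74


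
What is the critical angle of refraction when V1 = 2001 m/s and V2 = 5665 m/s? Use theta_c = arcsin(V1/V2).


V1/V2 = 2001/5665 = 0.353222
theta_c = arcsin(0.353222) = 20.6845 degrees

20.6845


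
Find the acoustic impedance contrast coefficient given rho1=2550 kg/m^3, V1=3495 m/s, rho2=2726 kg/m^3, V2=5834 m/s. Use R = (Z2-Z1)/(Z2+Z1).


Z1 = 2550 * 3495 = 8912250
Z2 = 2726 * 5834 = 15903484
R = (15903484 - 8912250) / (15903484 + 8912250) = 6991234 / 24815734 = 0.2817

0.2817


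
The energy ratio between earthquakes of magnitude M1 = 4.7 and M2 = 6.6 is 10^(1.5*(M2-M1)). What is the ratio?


M2 - M1 = 6.6 - 4.7 = 1.9
1.5 * 1.9 = 2.85
ratio = 10^2.85 = 707.95

707.95


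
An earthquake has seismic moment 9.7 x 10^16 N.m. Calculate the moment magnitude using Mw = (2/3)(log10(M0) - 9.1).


log10(M0) = log10(9.7 x 10^16) = 16.9868
Mw = 2/3 * (16.9868 - 9.1)
= 2/3 * 7.8868
= 5.26

5.26


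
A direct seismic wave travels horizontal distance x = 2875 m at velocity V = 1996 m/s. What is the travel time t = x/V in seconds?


t = x / V
= 2875 / 1996
= 1.4404 s

1.4404


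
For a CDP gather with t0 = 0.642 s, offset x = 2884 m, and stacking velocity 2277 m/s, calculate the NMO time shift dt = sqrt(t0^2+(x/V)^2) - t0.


x/Vnmo = 2884/2277 = 1.266579
(x/Vnmo)^2 = 1.604222
t0^2 = 0.412164
sqrt(0.412164 + 1.604222) = 1.419995
dt = 1.419995 - 0.642 = 0.777995

0.777995


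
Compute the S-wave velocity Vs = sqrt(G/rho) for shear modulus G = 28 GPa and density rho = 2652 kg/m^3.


Convert G to Pa: G = 28e9 Pa
Compute G/rho = 28e9 / 2652 = 10558069.3816
Vs = sqrt(10558069.3816) = 3249.32 m/s

3249.32


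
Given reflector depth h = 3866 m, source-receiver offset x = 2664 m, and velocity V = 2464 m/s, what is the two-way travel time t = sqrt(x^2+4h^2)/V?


x^2 + 4h^2 = 2664^2 + 4*3866^2 = 7096896 + 59783824 = 66880720
sqrt(66880720) = 8178.0633
t = 8178.0633 / 2464 = 3.319 s

3.319


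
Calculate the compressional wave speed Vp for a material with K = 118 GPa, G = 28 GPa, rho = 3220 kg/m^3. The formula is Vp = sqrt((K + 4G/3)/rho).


First compute the effective modulus:
K + 4G/3 = 118e9 + 4*28e9/3 = 155333333333.33 Pa
Then divide by density:
155333333333.33 / 3220 = 48240165.6315 Pa/(kg/m^3)
Take the square root:
Vp = sqrt(48240165.6315) = 6945.51 m/s

6945.51


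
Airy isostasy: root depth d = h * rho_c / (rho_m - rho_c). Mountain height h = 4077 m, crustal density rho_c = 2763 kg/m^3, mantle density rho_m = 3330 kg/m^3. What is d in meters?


rho_m - rho_c = 3330 - 2763 = 567
d = 4077 * 2763 / 567
= 11264751 / 567
= 19867.29 m

19867.29


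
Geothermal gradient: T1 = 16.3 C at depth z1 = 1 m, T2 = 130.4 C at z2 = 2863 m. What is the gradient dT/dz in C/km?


dT = 130.4 - 16.3 = 114.1 C
dz = 2863 - 1 = 2862 m
gradient = dT/dz * 1000 = 114.1/2862 * 1000 = 39.8672 C/km

39.8672


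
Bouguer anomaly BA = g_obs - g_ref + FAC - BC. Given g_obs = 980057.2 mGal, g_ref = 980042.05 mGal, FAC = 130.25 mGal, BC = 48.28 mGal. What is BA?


BA = g_obs - g_ref + FAC - BC
= 980057.2 - 980042.05 + 130.25 - 48.28
= 97.12 mGal

97.12


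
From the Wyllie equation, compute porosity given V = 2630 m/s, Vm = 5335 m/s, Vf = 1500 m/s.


1/V - 1/Vm = 1/2630 - 1/5335 = 0.00019279
1/Vf - 1/Vm = 1/1500 - 1/5335 = 0.00047923
phi = 0.00019279 / 0.00047923 = 0.4023

0.4023


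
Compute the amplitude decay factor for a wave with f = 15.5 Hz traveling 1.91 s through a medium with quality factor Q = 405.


pi*f*t/Q = pi*15.5*1.91/405 = 0.229647
A/A0 = exp(-0.229647) = 0.794814

0.794814


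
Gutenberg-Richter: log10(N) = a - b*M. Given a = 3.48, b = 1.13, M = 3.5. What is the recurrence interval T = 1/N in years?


log10(N) = 3.48 - 1.13*3.5 = -0.475
N = 10^-0.475 = 0.334965
T = 1/N = 1/0.334965 = 2.9854 years

2.9854


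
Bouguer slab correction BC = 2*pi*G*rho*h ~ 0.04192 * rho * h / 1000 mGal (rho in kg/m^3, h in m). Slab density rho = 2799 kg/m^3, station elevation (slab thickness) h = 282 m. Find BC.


BC = 0.04192 * rho * h / 1000
= 0.04192 * 2799 * 282 / 1000
= 33.0882 mGal

33.0882


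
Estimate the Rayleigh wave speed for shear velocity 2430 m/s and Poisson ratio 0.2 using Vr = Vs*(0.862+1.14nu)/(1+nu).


Numerator factor = 0.862 + 1.14*0.2 = 1.09
Denominator = 1 + 0.2 = 1.2
Vr = 2430 * 1.09 / 1.2 = 2207.25 m/s

2207.25


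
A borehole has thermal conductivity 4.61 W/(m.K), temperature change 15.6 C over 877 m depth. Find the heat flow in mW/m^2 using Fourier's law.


q = k * dT / dz * 1000
= 4.61 * 15.6 / 877 * 1000
= 0.082002 * 1000
= 82.0023 mW/m^2

82.0023


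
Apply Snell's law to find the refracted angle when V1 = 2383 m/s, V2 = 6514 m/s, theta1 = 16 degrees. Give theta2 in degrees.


sin(theta1) = sin(16 deg) = 0.275637
sin(theta2) = V2/V1 * sin(theta1) = 6514/2383 * 0.275637 = 0.753463
theta2 = arcsin(0.753463) = 48.8912 degrees

48.8912


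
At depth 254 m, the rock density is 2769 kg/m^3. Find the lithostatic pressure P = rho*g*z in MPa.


P = rho * g * z / 1e6
= 2769 * 9.81 * 254 / 1e6
= 6899628.06 / 1e6
= 6.8996 MPa

6.8996


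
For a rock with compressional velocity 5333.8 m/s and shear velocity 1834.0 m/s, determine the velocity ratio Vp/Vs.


Vp/Vs = 5333.8 / 1834.0
= 2.9083

2.9083


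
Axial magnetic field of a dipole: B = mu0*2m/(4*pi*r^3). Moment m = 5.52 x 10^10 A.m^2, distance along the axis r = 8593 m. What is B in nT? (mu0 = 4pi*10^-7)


m = 5.52 x 10^10 = 55200000000 A.m^2
2m = 110400000000 A.m^2
r^3 = 8593^3 = 634504103857
B = (4pi*10^-7) * 110400000000 / (4*pi * 634504103857) * 1e9
= 138732.731583 / 7973413725398.91 * 1e9
= 17.3994 nT

17.3994


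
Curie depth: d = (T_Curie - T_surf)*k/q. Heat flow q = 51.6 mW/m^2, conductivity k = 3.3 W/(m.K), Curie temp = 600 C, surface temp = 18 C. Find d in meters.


T_Curie - T_surf = 600 - 18 = 582 C
Convert q to W/m^2: 51.6 mW/m^2 = 0.0516 W/m^2
d = 582 * 3.3 / 0.0516 = 37220.93 m

37220.93


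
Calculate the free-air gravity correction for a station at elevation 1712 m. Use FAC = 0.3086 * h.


FAC = 0.3086 * h
= 0.3086 * 1712
= 528.3232 mGal

528.3232


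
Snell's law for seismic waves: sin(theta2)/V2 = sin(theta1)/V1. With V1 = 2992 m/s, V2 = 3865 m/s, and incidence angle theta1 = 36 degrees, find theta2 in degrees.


sin(theta1) = sin(36 deg) = 0.587785
sin(theta2) = V2/V1 * sin(theta1) = 3865/2992 * 0.587785 = 0.759288
theta2 = arcsin(0.759288) = 49.4015 degrees

49.4015


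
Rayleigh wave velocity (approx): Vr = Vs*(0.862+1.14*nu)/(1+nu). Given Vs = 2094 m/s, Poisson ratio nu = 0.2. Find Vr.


Numerator factor = 0.862 + 1.14*0.2 = 1.09
Denominator = 1 + 0.2 = 1.2
Vr = 2094 * 1.09 / 1.2 = 1902.05 m/s

1902.05


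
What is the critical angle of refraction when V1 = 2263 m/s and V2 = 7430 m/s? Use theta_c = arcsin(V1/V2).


V1/V2 = 2263/7430 = 0.304576
theta_c = arcsin(0.304576) = 17.7327 degrees

17.7327


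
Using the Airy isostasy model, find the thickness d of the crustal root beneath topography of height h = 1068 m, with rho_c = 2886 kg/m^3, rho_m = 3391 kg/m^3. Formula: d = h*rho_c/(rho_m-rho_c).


rho_m - rho_c = 3391 - 2886 = 505
d = 1068 * 2886 / 505
= 3082248 / 505
= 6103.46 m

6103.46


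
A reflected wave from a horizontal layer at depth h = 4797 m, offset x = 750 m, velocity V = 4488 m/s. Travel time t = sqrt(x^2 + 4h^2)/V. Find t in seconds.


x^2 + 4h^2 = 750^2 + 4*4797^2 = 562500 + 92044836 = 92607336
sqrt(92607336) = 9623.2705
t = 9623.2705 / 4488 = 2.1442 s

2.1442


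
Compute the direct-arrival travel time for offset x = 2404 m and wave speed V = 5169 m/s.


t = x / V
= 2404 / 5169
= 0.4651 s

0.4651


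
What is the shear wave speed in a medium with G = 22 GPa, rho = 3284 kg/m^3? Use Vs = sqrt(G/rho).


Convert G to Pa: G = 22e9 Pa
Compute G/rho = 22e9 / 3284 = 6699147.3812
Vs = sqrt(6699147.3812) = 2588.27 m/s

2588.27


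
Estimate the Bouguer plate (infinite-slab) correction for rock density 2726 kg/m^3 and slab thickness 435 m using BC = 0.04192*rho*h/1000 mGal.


BC = 0.04192 * rho * h / 1000
= 0.04192 * 2726 * 435 / 1000
= 49.7092 mGal

49.7092


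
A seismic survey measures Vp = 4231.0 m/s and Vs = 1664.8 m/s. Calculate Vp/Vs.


Vp/Vs = 4231.0 / 1664.8
= 2.5414

2.5414


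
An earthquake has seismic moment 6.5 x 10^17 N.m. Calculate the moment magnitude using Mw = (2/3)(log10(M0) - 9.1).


log10(M0) = log10(6.5 x 10^17) = 17.8129
Mw = 2/3 * (17.8129 - 9.1)
= 2/3 * 8.7129
= 5.81

5.81


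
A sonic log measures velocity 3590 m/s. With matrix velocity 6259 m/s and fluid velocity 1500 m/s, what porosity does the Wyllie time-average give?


1/V - 1/Vm = 1/3590 - 1/6259 = 0.00011878
1/Vf - 1/Vm = 1/1500 - 1/6259 = 0.0005069
phi = 0.00011878 / 0.0005069 = 0.2343

0.2343


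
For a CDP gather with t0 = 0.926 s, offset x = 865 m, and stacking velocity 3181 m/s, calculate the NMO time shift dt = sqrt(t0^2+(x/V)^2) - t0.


x/Vnmo = 865/3181 = 0.271927
(x/Vnmo)^2 = 0.073944
t0^2 = 0.857476
sqrt(0.857476 + 0.073944) = 0.965101
dt = 0.965101 - 0.926 = 0.039101

0.039101


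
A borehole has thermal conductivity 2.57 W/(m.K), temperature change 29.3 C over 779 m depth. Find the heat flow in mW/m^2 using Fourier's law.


q = k * dT / dz * 1000
= 2.57 * 29.3 / 779 * 1000
= 0.096664 * 1000
= 96.6637 mW/m^2

96.6637


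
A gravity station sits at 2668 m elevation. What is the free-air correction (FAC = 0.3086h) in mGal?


FAC = 0.3086 * h
= 0.3086 * 2668
= 823.3448 mGal

823.3448


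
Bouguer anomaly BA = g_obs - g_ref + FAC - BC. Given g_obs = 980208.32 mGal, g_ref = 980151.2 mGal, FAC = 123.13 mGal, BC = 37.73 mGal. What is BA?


BA = g_obs - g_ref + FAC - BC
= 980208.32 - 980151.2 + 123.13 - 37.73
= 142.52 mGal

142.52


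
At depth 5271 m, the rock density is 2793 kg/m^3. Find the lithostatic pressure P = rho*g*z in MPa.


P = rho * g * z / 1e6
= 2793 * 9.81 * 5271 / 1e6
= 144421868.43 / 1e6
= 144.4219 MPa

144.4219


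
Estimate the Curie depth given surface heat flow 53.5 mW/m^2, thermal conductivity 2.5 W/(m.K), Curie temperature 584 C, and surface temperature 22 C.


T_Curie - T_surf = 584 - 22 = 562 C
Convert q to W/m^2: 53.5 mW/m^2 = 0.0535 W/m^2
d = 562 * 2.5 / 0.0535 = 26261.68 m

26261.68


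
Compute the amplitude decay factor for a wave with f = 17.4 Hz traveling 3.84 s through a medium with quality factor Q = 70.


pi*f*t/Q = pi*17.4*3.84/70 = 2.998695
A/A0 = exp(-2.998695) = 0.049852

0.049852


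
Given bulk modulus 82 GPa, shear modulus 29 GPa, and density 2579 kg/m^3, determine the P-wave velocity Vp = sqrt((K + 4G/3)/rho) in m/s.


First compute the effective modulus:
K + 4G/3 = 82e9 + 4*29e9/3 = 120666666666.67 Pa
Then divide by density:
120666666666.67 / 2579 = 46788160.7858 Pa/(kg/m^3)
Take the square root:
Vp = sqrt(46788160.7858) = 6840.19 m/s

6840.19


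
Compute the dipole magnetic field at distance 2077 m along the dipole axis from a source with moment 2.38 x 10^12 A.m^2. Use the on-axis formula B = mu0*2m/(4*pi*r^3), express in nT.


m = 2.38 x 10^12 = 2380000000000 A.m^2
2m = 4760000000000 A.m^2
r^3 = 2077^3 = 8960030533
B = (4pi*10^-7) * 4760000000000 / (4*pi * 8960030533) * 1e9
= 5981592.412435 / 112595064393.65 * 1e9
= 53124.819 nT

53124.819


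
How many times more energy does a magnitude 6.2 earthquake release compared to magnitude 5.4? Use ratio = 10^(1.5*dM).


M2 - M1 = 6.2 - 5.4 = 0.8
1.5 * 0.8 = 1.2
ratio = 10^1.2 = 15.85

15.85


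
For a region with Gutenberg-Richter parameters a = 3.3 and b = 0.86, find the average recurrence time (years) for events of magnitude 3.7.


log10(N) = 3.3 - 0.86*3.7 = 0.118
N = 10^0.118 = 1.3122
T = 1/N = 1/1.3122 = 0.7621 years

0.7621


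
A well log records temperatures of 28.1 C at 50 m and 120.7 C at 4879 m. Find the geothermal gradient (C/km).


dT = 120.7 - 28.1 = 92.6 C
dz = 4879 - 50 = 4829 m
gradient = dT/dz * 1000 = 92.6/4829 * 1000 = 19.1758 C/km

19.1758


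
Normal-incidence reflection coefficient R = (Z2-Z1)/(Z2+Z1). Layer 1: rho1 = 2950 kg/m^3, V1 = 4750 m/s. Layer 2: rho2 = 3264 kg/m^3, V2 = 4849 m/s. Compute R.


Z1 = 2950 * 4750 = 14012500
Z2 = 3264 * 4849 = 15827136
R = (15827136 - 14012500) / (15827136 + 14012500) = 1814636 / 29839636 = 0.0608

0.0608


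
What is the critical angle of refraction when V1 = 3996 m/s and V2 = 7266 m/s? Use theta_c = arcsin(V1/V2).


V1/V2 = 3996/7266 = 0.549959
theta_c = arcsin(0.549959) = 33.3642 degrees

33.3642


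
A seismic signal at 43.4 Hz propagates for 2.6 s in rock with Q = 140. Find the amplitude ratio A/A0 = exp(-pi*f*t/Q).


pi*f*t/Q = pi*43.4*2.6/140 = 2.532124
A/A0 = exp(-2.532124) = 0.07949

0.07949


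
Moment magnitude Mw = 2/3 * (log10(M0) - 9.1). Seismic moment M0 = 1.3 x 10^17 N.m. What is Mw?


log10(M0) = log10(1.3 x 10^17) = 17.1139
Mw = 2/3 * (17.1139 - 9.1)
= 2/3 * 8.0139
= 5.34

5.34


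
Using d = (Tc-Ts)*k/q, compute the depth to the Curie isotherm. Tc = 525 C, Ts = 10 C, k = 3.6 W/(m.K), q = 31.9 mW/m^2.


T_Curie - T_surf = 525 - 10 = 515 C
Convert q to W/m^2: 31.9 mW/m^2 = 0.0319 W/m^2
d = 515 * 3.6 / 0.0319 = 58119.12 m

58119.12


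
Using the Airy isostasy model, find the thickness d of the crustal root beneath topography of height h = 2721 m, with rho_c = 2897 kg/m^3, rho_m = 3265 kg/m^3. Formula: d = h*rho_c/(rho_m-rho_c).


rho_m - rho_c = 3265 - 2897 = 368
d = 2721 * 2897 / 368
= 7882737 / 368
= 21420.48 m

21420.48


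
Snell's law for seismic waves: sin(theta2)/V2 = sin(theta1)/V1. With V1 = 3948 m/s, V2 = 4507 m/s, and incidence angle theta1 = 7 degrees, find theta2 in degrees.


sin(theta1) = sin(7 deg) = 0.121869
sin(theta2) = V2/V1 * sin(theta1) = 4507/3948 * 0.121869 = 0.139125
theta2 = arcsin(0.139125) = 7.9972 degrees

7.9972


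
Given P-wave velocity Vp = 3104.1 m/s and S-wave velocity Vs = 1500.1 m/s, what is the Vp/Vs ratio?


Vp/Vs = 3104.1 / 1500.1
= 2.0693

2.0693


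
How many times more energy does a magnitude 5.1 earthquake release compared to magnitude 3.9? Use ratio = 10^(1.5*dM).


M2 - M1 = 5.1 - 3.9 = 1.2
1.5 * 1.2 = 1.8
ratio = 10^1.8 = 63.1

63.1


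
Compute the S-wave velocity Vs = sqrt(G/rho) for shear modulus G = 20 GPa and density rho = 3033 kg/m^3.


Convert G to Pa: G = 20e9 Pa
Compute G/rho = 20e9 / 3033 = 6594131.2232
Vs = sqrt(6594131.2232) = 2567.9 m/s

2567.9


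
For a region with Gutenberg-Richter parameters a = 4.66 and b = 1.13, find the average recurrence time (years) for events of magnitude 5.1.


log10(N) = 4.66 - 1.13*5.1 = -1.103
N = 10^-1.103 = 0.078886
T = 1/N = 1/0.078886 = 12.6765 years

12.6765


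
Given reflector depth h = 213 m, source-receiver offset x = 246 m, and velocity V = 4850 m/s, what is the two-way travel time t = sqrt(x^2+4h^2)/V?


x^2 + 4h^2 = 246^2 + 4*213^2 = 60516 + 181476 = 241992
sqrt(241992) = 491.9268
t = 491.9268 / 4850 = 0.1014 s

0.1014


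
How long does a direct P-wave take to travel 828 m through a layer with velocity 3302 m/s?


t = x / V
= 828 / 3302
= 0.2508 s

0.2508


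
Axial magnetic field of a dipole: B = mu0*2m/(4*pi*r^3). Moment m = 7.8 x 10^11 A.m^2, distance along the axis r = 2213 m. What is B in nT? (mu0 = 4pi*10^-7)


m = 7.8 x 10^11 = 780000000000 A.m^2
2m = 1560000000000 A.m^2
r^3 = 2213^3 = 10837877597
B = (4pi*10^-7) * 1560000000000 / (4*pi * 10837877597) * 1e9
= 1960353.81584 / 136192786556.96 * 1e9
= 14393.9622 nT

14393.9622


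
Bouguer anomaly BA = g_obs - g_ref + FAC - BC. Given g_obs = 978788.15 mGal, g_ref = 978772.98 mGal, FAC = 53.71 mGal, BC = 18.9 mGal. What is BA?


BA = g_obs - g_ref + FAC - BC
= 978788.15 - 978772.98 + 53.71 - 18.9
= 49.98 mGal

49.98


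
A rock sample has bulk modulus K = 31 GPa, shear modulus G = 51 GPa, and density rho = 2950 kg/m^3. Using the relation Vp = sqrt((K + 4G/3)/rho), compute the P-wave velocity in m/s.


First compute the effective modulus:
K + 4G/3 = 31e9 + 4*51e9/3 = 99000000000.0 Pa
Then divide by density:
99000000000.0 / 2950 = 33559322.0339 Pa/(kg/m^3)
Take the square root:
Vp = sqrt(33559322.0339) = 5793.04 m/s

5793.04


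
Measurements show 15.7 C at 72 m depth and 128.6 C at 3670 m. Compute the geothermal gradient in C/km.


dT = 128.6 - 15.7 = 112.9 C
dz = 3670 - 72 = 3598 m
gradient = dT/dz * 1000 = 112.9/3598 * 1000 = 31.3785 C/km

31.3785


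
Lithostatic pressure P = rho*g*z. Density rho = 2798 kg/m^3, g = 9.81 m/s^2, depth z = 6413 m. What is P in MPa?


P = rho * g * z / 1e6
= 2798 * 9.81 * 6413 / 1e6
= 176026460.94 / 1e6
= 176.0265 MPa

176.0265
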